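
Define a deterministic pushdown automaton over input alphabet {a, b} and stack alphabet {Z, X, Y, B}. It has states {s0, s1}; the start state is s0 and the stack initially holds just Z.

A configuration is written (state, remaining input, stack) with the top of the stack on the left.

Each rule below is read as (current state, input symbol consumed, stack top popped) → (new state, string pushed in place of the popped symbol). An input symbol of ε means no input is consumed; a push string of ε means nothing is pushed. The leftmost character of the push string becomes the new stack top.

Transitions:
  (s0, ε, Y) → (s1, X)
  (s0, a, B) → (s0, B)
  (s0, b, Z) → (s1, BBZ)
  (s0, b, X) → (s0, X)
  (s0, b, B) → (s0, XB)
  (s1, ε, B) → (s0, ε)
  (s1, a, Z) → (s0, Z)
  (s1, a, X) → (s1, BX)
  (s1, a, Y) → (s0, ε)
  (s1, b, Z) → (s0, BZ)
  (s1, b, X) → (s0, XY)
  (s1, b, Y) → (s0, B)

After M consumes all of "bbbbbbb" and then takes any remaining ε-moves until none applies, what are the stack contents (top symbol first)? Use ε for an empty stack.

(s0, bbbbbbb, Z)
  read b, top Z: go to s1, push BBZ → (s1, bbbbbb, BBZ)
  ε-move, top B: go to s0, push ε → (s0, bbbbbb, BZ)
  read b, top B: go to s0, push XB → (s0, bbbbb, XBZ)
  read b, top X: go to s0, push X → (s0, bbbb, XBZ)
  read b, top X: go to s0, push X → (s0, bbb, XBZ)
  read b, top X: go to s0, push X → (s0, bb, XBZ)
  read b, top X: go to s0, push X → (s0, b, XBZ)
  read b, top X: go to s0, push X → (s0, ε, XBZ)
All input consumed in state s0 with stack XBZ.

XBZ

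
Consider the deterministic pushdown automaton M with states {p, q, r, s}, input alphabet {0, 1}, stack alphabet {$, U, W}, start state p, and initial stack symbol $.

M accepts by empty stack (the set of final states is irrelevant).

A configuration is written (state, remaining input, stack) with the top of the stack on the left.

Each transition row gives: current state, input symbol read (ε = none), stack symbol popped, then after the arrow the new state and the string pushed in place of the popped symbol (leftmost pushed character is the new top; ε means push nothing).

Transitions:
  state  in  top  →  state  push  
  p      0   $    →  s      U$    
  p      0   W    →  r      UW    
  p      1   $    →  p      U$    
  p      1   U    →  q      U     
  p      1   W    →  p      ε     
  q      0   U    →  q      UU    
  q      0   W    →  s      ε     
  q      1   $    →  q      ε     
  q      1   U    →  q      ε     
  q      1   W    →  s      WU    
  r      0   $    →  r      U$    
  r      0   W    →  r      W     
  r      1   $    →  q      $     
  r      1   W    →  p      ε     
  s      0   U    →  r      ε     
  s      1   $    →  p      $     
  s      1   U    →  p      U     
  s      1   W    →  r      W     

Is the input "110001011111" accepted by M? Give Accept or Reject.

(p, 110001011111, $)
  read 1, top $: go to p, push U$ → (p, 10001011111, U$)
  read 1, top U: go to q, push U → (q, 0001011111, U$)
  read 0, top U: go to q, push UU → (q, 001011111, UU$)
  read 0, top U: go to q, push UU → (q, 01011111, UUU$)
  read 0, top U: go to q, push UU → (q, 1011111, UUUU$)
  read 1, top U: go to q, push ε → (q, 011111, UUU$)
  read 0, top U: go to q, push UU → (q, 11111, UUUU$)
  read 1, top U: go to q, push ε → (q, 1111, UUU$)
  read 1, top U: go to q, push ε → (q, 111, UU$)
  read 1, top U: go to q, push ε → (q, 11, U$)
  read 1, top U: go to q, push ε → (q, 1, $)
  read 1, top $: go to q, push ε → (q, ε, ε)
All input consumed and the stack is empty.

Accept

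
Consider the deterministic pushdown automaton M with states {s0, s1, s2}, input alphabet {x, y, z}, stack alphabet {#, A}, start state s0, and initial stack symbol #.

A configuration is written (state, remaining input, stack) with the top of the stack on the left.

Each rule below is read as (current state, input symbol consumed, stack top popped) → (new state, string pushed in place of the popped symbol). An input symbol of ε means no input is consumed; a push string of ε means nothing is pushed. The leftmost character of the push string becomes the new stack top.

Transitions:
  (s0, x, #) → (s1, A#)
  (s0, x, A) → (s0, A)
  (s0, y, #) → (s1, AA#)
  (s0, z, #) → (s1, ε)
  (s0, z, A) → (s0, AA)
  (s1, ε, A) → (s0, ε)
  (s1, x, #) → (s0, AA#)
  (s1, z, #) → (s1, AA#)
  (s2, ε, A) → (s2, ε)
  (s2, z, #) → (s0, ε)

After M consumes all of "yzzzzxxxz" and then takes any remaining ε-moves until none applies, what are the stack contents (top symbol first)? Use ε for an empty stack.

AAAAAA#

(s0, yzzzzxxxz, #)
  read y, top #: go to s1, push AA# → (s1, zzzzxxxz, AA#)
  ε-move, top A: go to s0, push ε → (s0, zzzzxxxz, A#)
  read z, top A: go to s0, push AA → (s0, zzzxxxz, AA#)
  read z, top A: go to s0, push AA → (s0, zzxxxz, AAA#)
  read z, top A: go to s0, push AA → (s0, zxxxz, AAAA#)
  read z, top A: go to s0, push AA → (s0, xxxz, AAAAA#)
  read x, top A: go to s0, push A → (s0, xxz, AAAAA#)
  read x, top A: go to s0, push A → (s0, xz, AAAAA#)
  read x, top A: go to s0, push A → (s0, z, AAAAA#)
  read z, top A: go to s0, push AA → (s0, ε, AAAAAA#)
All input consumed in state s0 with stack AAAAAA#.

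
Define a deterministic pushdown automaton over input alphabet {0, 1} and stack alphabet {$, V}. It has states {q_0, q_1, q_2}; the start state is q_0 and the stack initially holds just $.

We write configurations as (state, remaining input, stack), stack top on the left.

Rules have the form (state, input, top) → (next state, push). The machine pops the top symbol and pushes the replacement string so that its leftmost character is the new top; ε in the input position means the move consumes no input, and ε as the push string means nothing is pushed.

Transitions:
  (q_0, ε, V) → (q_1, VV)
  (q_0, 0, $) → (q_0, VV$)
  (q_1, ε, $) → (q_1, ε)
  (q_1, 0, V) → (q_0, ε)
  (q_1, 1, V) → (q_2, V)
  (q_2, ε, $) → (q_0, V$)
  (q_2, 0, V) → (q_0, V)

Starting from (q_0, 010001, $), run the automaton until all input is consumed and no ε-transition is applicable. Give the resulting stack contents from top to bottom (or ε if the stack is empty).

(q_0, 010001, $)
  read 0, top $: go to q_0, push VV$ → (q_0, 10001, VV$)
  ε-move, top V: go to q_1, push VV → (q_1, 10001, VVV$)
  read 1, top V: go to q_2, push V → (q_2, 0001, VVV$)
  read 0, top V: go to q_0, push V → (q_0, 001, VVV$)
  ε-move, top V: go to q_1, push VV → (q_1, 001, VVVV$)
  read 0, top V: go to q_0, push ε → (q_0, 01, VVV$)
  ε-move, top V: go to q_1, push VV → (q_1, 01, VVVV$)
  read 0, top V: go to q_0, push ε → (q_0, 1, VVV$)
  ε-move, top V: go to q_1, push VV → (q_1, 1, VVVV$)
  read 1, top V: go to q_2, push V → (q_2, ε, VVVV$)
All input consumed in state q_2 with stack VVVV$.

VVVV$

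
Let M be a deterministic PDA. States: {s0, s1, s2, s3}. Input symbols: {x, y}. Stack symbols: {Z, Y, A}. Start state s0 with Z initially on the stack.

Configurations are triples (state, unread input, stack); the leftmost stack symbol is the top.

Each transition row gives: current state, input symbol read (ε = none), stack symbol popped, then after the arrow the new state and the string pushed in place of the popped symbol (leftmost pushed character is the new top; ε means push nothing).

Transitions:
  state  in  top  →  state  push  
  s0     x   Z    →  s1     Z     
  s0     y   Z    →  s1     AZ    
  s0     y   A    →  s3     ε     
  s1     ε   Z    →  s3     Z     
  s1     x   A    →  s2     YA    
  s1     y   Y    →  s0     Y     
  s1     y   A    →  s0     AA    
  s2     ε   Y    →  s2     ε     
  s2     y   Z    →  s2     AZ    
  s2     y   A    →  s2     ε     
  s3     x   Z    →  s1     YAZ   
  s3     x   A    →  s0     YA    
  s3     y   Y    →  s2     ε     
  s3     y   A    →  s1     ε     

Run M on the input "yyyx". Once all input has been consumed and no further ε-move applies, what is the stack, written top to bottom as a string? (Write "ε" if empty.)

YAZ

(s0, yyyx, Z)
  read y, top Z: go to s1, push AZ → (s1, yyx, AZ)
  read y, top A: go to s0, push AA → (s0, yx, AAZ)
  read y, top A: go to s3, push ε → (s3, x, AZ)
  read x, top A: go to s0, push YA → (s0, ε, YAZ)
All input consumed in state s0 with stack YAZ.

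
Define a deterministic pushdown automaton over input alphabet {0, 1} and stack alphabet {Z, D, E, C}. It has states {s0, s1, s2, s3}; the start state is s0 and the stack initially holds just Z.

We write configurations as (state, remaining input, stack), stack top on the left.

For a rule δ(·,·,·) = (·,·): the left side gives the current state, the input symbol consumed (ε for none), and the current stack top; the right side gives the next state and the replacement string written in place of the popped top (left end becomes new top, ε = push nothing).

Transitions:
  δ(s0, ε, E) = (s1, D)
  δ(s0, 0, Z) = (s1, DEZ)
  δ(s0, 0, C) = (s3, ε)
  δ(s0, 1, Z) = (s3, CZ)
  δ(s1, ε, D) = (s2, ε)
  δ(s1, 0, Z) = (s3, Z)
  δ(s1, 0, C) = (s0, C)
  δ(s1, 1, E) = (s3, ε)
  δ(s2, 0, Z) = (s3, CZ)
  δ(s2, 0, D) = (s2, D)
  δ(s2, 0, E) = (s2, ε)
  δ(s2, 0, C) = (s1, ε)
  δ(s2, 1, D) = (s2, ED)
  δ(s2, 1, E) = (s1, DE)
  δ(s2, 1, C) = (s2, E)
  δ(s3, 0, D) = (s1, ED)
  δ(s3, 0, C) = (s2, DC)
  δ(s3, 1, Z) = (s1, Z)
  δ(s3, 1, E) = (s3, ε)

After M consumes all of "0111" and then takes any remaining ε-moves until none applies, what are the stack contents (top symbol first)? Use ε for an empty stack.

EZ

(s0, 0111, Z)
  read 0, top Z: go to s1, push DEZ → (s1, 111, DEZ)
  ε-move, top D: go to s2, push ε → (s2, 111, EZ)
  read 1, top E: go to s1, push DE → (s1, 11, DEZ)
  ε-move, top D: go to s2, push ε → (s2, 11, EZ)
  read 1, top E: go to s1, push DE → (s1, 1, DEZ)
  ε-move, top D: go to s2, push ε → (s2, 1, EZ)
  read 1, top E: go to s1, push DE → (s1, ε, DEZ)
  ε-move, top D: go to s2, push ε → (s2, ε, EZ)
All input consumed in state s2 with stack EZ.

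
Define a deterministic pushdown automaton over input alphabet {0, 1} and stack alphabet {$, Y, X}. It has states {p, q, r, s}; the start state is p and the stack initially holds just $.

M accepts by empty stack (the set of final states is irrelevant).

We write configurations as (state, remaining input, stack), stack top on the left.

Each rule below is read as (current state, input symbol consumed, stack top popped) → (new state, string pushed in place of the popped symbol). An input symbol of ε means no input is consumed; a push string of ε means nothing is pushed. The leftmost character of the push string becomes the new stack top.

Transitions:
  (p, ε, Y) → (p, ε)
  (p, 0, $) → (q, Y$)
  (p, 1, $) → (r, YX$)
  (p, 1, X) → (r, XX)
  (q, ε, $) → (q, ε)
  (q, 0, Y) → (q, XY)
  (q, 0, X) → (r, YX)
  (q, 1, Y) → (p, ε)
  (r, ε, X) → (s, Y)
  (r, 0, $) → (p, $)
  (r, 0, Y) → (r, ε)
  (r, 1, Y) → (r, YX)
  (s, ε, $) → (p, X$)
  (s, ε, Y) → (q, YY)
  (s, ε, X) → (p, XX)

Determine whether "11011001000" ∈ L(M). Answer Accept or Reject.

Reject

(p, 11011001000, $)
  read 1, top $: go to r, push YX$ → (r, 1011001000, YX$)
  read 1, top Y: go to r, push YX → (r, 011001000, YXX$)
  read 0, top Y: go to r, push ε → (r, 11001000, XX$)
  ε-move, top X: go to s, push Y → (s, 11001000, YX$)
  ε-move, top Y: go to q, push YY → (q, 11001000, YYX$)
  read 1, top Y: go to p, push ε → (p, 1001000, YX$)
  ε-move, top Y: go to p, push ε → (p, 1001000, X$)
  read 1, top X: go to r, push XX → (r, 001000, XX$)
  ε-move, top X: go to s, push Y → (s, 001000, YX$)
  ε-move, top Y: go to q, push YY → (q, 001000, YYX$)
  read 0, top Y: go to q, push XY → (q, 01000, XYYX$)
  read 0, top X: go to r, push YX → (r, 1000, YXYYX$)
  read 1, top Y: go to r, push YX → (r, 000, YXXYYX$)
  read 0, top Y: go to r, push ε → (r, 00, XXYYX$)
  ε-move, top X: go to s, push Y → (s, 00, YXYYX$)
  ε-move, top Y: go to q, push YY → (q, 00, YYXYYX$)
  read 0, top Y: go to q, push XY → (q, 0, XYYXYYX$)
  read 0, top X: go to r, push YX → (r, ε, YXYYXYYX$)
All input consumed; stack is YXYYXYYX$, not empty, and no further ε-move applies.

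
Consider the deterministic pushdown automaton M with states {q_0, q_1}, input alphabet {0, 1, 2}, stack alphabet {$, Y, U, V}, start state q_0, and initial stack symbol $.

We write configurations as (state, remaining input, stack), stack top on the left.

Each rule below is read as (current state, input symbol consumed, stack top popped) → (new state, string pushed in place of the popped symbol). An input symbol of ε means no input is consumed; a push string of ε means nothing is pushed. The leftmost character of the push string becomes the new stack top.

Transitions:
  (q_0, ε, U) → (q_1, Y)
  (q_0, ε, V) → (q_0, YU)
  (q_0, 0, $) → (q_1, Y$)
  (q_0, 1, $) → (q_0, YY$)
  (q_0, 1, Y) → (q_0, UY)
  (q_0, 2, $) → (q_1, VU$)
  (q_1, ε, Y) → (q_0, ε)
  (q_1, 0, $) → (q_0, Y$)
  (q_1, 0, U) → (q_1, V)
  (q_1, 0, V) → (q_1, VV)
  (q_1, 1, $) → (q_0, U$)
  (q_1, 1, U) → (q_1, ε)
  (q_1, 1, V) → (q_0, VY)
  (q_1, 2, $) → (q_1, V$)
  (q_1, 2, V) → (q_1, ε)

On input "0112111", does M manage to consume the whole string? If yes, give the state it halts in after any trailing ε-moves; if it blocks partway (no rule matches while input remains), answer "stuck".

(q_0, 0112111, $)
  read 0, top $: go to q_1, push Y$ → (q_1, 112111, Y$)
  ε-move, top Y: go to q_0, push ε → (q_0, 112111, $)
  read 1, top $: go to q_0, push YY$ → (q_0, 12111, YY$)
  read 1, top Y: go to q_0, push UY → (q_0, 2111, UYY$)
  ε-move, top U: go to q_1, push Y → (q_1, 2111, YYY$)
  ε-move, top Y: go to q_0, push ε → (q_0, 2111, YY$)
No transition for (q_0, 2, top Y); M blocks with input 2111 remaining.

stuck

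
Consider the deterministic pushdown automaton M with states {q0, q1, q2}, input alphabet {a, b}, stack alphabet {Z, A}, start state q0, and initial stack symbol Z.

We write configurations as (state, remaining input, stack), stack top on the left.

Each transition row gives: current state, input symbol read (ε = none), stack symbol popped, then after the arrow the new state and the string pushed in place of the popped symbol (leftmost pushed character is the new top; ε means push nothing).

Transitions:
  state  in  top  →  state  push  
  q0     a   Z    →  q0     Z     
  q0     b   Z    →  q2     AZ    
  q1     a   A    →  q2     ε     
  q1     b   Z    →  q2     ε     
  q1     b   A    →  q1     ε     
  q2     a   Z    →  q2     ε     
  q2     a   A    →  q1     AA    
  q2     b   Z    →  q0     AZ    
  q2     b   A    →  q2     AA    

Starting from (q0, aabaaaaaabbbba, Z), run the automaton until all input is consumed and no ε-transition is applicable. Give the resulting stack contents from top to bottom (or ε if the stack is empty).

(q0, aabaaaaaabbbba, Z)
  read a, top Z: go to q0, push Z → (q0, abaaaaaabbbba, Z)
  read a, top Z: go to q0, push Z → (q0, baaaaaabbbba, Z)
  read b, top Z: go to q2, push AZ → (q2, aaaaaabbbba, AZ)
  read a, top A: go to q1, push AA → (q1, aaaaabbbba, AAZ)
  read a, top A: go to q2, push ε → (q2, aaaabbbba, AZ)
  read a, top A: go to q1, push AA → (q1, aaabbbba, AAZ)
  read a, top A: go to q2, push ε → (q2, aabbbba, AZ)
  read a, top A: go to q1, push AA → (q1, abbbba, AAZ)
  read a, top A: go to q2, push ε → (q2, bbbba, AZ)
  read b, top A: go to q2, push AA → (q2, bbba, AAZ)
  read b, top A: go to q2, push AA → (q2, bba, AAAZ)
  read b, top A: go to q2, push AA → (q2, ba, AAAAZ)
  read b, top A: go to q2, push AA → (q2, a, AAAAAZ)
  read a, top A: go to q1, push AA → (q1, ε, AAAAAAZ)
All input consumed in state q1 with stack AAAAAAZ.

AAAAAAZ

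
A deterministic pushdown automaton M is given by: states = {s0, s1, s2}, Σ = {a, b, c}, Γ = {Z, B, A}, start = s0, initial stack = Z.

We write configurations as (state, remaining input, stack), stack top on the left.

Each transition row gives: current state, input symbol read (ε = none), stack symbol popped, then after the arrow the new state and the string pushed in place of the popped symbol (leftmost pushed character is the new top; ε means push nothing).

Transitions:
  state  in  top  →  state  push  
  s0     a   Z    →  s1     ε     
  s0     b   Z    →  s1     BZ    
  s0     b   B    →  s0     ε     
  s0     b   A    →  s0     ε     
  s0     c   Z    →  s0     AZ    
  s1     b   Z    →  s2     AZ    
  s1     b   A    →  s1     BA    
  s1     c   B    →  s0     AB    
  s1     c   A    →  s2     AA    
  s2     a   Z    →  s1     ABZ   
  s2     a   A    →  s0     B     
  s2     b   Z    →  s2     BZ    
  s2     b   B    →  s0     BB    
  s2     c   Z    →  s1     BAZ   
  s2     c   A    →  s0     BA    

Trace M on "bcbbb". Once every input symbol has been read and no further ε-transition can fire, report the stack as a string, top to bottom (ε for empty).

BZ

(s0, bcbbb, Z)
  read b, top Z: go to s1, push BZ → (s1, cbbb, BZ)
  read c, top B: go to s0, push AB → (s0, bbb, ABZ)
  read b, top A: go to s0, push ε → (s0, bb, BZ)
  read b, top B: go to s0, push ε → (s0, b, Z)
  read b, top Z: go to s1, push BZ → (s1, ε, BZ)
All input consumed in state s1 with stack BZ.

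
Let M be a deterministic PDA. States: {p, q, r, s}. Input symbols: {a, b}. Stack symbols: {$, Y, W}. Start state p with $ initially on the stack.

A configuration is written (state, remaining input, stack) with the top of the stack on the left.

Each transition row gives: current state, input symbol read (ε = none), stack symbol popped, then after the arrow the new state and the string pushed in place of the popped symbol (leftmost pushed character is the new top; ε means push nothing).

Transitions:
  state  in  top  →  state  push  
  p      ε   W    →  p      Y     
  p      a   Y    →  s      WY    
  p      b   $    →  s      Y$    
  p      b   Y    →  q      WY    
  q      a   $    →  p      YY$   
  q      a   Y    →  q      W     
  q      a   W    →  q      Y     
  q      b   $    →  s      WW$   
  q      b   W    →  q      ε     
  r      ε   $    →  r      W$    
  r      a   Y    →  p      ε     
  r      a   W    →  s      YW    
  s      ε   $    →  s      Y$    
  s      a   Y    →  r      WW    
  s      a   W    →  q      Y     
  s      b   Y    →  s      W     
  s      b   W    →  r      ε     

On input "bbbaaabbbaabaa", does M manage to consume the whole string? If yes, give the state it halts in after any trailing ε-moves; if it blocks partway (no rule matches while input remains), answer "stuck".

(p, bbbaaabbbaabaa, $) ⊢ (s, bbaaabbbaabaa, Y$) ⊢ (s, baaabbbaabaa, W$) ⊢ (r, aaabbbaabaa, $) ⊢ (r, aaabbbaabaa, W$) ⊢ (s, aabbbaabaa, YW$) ⊢ (r, abbbaabaa, WWW$) ⊢ (s, bbbaabaa, YWWW$) ⊢ (s, bbaabaa, WWWW$) ⊢ (r, baabaa, WWW$)
No transition for (r, b, top W); M blocks with input baabaa remaining.

stuck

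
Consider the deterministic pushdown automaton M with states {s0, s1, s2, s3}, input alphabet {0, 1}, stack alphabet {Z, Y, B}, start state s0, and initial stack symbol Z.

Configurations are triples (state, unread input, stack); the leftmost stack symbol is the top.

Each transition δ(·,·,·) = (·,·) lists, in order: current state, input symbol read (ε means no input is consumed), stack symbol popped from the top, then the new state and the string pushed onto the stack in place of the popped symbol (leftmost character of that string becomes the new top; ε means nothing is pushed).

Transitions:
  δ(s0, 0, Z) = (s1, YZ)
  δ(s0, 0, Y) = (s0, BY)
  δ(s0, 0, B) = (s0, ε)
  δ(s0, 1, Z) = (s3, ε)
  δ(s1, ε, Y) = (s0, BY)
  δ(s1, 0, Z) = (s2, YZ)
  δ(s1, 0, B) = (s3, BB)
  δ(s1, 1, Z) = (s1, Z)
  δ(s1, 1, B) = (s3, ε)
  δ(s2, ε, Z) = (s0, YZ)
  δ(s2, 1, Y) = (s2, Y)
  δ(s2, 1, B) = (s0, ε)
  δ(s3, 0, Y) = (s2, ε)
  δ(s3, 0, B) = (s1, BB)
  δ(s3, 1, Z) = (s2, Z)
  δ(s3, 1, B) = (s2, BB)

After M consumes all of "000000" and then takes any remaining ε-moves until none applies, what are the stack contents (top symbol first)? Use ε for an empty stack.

YZ

(s0, 000000, Z)
  read 0, top Z: go to s1, push YZ → (s1, 00000, YZ)
  ε-move, top Y: go to s0, push BY → (s0, 00000, BYZ)
  read 0, top B: go to s0, push ε → (s0, 0000, YZ)
  read 0, top Y: go to s0, push BY → (s0, 000, BYZ)
  read 0, top B: go to s0, push ε → (s0, 00, YZ)
  read 0, top Y: go to s0, push BY → (s0, 0, BYZ)
  read 0, top B: go to s0, push ε → (s0, ε, YZ)
All input consumed in state s0 with stack YZ.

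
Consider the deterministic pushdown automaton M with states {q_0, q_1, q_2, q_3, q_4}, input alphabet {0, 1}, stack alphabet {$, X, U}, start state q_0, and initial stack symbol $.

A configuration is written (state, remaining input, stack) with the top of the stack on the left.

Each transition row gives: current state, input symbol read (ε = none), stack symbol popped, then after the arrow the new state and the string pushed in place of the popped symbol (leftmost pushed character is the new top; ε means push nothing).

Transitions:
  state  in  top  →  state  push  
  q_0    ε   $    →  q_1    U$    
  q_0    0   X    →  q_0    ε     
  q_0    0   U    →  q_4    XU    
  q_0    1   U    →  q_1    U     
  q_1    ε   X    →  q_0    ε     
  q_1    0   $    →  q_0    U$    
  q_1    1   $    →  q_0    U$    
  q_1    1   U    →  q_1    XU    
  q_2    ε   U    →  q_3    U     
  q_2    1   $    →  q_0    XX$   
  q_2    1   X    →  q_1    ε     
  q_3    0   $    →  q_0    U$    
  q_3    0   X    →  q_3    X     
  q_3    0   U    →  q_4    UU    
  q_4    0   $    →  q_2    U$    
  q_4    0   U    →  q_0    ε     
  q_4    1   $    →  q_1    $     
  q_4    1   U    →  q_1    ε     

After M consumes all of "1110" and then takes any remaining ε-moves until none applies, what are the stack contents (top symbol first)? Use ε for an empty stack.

XU$

(q_0, 1110, $)
  ε-move, top $: go to q_1, push U$ → (q_1, 1110, U$)
  read 1, top U: go to q_1, push XU → (q_1, 110, XU$)
  ε-move, top X: go to q_0, push ε → (q_0, 110, U$)
  read 1, top U: go to q_1, push U → (q_1, 10, U$)
  read 1, top U: go to q_1, push XU → (q_1, 0, XU$)
  ε-move, top X: go to q_0, push ε → (q_0, 0, U$)
  read 0, top U: go to q_4, push XU → (q_4, ε, XU$)
All input consumed in state q_4 with stack XU$.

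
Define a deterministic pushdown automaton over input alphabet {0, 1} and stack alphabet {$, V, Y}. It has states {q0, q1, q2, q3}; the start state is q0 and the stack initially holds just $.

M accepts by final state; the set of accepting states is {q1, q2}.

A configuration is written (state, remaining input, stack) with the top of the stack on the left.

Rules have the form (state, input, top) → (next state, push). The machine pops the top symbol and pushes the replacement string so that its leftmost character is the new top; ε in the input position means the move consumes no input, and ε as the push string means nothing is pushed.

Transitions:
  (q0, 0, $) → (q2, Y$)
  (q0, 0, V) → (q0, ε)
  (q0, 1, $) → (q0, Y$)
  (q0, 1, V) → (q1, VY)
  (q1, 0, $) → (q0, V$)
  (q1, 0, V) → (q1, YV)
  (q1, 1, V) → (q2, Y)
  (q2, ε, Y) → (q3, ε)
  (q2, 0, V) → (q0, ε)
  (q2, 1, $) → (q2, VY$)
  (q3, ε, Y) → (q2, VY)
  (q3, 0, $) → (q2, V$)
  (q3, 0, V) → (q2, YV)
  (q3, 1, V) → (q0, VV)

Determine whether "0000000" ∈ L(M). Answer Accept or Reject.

Accept

(q0, 0000000, $) ⊢ (q2, 000000, Y$) ⊢ (q3, 000000, $) ⊢ (q2, 00000, V$) ⊢ (q0, 0000, $) ⊢ (q2, 000, Y$) ⊢ (q3, 000, $) ⊢ (q2, 00, V$) ⊢ (q0, 0, $) ⊢ (q2, ε, Y$)
All input consumed; state q2 ∈ F.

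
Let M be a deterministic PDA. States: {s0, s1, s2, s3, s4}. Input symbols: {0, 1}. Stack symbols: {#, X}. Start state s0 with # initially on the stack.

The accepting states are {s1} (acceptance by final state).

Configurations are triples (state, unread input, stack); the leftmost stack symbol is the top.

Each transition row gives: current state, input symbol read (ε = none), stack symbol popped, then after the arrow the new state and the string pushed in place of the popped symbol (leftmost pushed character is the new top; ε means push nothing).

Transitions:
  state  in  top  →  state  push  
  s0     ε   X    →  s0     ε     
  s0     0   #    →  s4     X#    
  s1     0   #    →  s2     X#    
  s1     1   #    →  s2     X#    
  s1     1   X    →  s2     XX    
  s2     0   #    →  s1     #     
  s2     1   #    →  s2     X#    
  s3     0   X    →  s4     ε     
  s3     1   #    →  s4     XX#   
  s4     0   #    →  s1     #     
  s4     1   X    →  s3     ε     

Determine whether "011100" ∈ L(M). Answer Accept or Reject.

(s0, 011100, #)
  read 0, top #: go to s4, push X# → (s4, 11100, X#)
  read 1, top X: go to s3, push ε → (s3, 1100, #)
  read 1, top #: go to s4, push XX# → (s4, 100, XX#)
  read 1, top X: go to s3, push ε → (s3, 00, X#)
  read 0, top X: go to s4, push ε → (s4, 0, #)
  read 0, top #: go to s1, push # → (s1, ε, #)
All input consumed; state s1 ∈ F.

Accept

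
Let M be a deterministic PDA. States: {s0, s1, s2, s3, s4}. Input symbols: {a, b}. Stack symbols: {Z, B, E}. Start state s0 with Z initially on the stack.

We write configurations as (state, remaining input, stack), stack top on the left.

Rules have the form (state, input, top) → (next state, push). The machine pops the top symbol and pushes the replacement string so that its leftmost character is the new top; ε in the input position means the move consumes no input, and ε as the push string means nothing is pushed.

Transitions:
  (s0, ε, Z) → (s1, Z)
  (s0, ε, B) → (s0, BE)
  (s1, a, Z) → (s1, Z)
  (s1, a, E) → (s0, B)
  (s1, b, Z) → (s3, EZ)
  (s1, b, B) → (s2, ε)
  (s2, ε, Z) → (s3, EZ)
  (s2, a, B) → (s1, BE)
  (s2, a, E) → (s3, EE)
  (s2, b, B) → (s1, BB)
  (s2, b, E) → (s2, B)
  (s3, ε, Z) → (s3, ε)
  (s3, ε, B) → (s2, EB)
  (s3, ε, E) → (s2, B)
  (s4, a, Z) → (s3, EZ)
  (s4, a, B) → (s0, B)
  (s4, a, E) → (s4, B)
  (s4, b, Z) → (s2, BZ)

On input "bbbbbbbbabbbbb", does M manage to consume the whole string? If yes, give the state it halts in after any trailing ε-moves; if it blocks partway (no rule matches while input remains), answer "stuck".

(s0, bbbbbbbbabbbbb, Z)
  ε-move, top Z: go to s1, push Z → (s1, bbbbbbbbabbbbb, Z)
  read b, top Z: go to s3, push EZ → (s3, bbbbbbbabbbbb, EZ)
  ε-move, top E: go to s2, push B → (s2, bbbbbbbabbbbb, BZ)
  read b, top B: go to s1, push BB → (s1, bbbbbbabbbbb, BBZ)
  read b, top B: go to s2, push ε → (s2, bbbbbabbbbb, BZ)
  read b, top B: go to s1, push BB → (s1, bbbbabbbbb, BBZ)
  read b, top B: go to s2, push ε → (s2, bbbabbbbb, BZ)
  read b, top B: go to s1, push BB → (s1, bbabbbbb, BBZ)
  read b, top B: go to s2, push ε → (s2, babbbbb, BZ)
  read b, top B: go to s1, push BB → (s1, abbbbb, BBZ)
No transition for (s1, a, top B); M blocks with input abbbbb remaining.

stuck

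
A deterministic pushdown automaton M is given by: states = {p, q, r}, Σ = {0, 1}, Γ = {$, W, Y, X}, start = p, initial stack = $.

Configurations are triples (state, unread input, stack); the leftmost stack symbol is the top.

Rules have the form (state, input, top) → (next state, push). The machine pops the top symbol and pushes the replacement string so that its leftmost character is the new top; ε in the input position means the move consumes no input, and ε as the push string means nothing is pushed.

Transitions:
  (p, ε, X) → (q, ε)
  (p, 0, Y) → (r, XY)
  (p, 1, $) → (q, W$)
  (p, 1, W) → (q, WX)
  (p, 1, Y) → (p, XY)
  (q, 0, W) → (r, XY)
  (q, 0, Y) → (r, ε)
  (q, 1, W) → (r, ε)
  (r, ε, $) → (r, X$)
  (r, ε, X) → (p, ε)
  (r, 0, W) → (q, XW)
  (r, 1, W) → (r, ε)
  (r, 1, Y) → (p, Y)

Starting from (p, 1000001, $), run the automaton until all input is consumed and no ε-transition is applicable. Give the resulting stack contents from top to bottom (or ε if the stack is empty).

(p, 1000001, $)
  read 1, top $: go to q, push W$ → (q, 000001, W$)
  read 0, top W: go to r, push XY → (r, 00001, XY$)
  ε-move, top X: go to p, push ε → (p, 00001, Y$)
  read 0, top Y: go to r, push XY → (r, 0001, XY$)
  ε-move, top X: go to p, push ε → (p, 0001, Y$)
  read 0, top Y: go to r, push XY → (r, 001, XY$)
  ε-move, top X: go to p, push ε → (p, 001, Y$)
  read 0, top Y: go to r, push XY → (r, 01, XY$)
  ε-move, top X: go to p, push ε → (p, 01, Y$)
  read 0, top Y: go to r, push XY → (r, 1, XY$)
  ε-move, top X: go to p, push ε → (p, 1, Y$)
  read 1, top Y: go to p, push XY → (p, ε, XY$)
  ε-move, top X: go to q, push ε → (q, ε, Y$)
All input consumed in state q with stack Y$.

Y$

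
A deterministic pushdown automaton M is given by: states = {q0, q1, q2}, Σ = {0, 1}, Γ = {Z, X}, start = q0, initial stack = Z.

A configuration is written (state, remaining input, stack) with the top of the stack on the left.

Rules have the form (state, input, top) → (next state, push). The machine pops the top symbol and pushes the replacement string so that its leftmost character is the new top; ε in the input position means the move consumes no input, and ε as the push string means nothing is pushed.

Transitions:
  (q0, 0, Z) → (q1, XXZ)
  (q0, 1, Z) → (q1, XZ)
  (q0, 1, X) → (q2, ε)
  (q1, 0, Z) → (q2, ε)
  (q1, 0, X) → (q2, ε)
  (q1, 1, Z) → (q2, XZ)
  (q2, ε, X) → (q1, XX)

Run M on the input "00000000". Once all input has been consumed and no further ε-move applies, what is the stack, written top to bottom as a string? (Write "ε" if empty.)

XXZ

(q0, 00000000, Z)
  read 0, top Z: go to q1, push XXZ → (q1, 0000000, XXZ)
  read 0, top X: go to q2, push ε → (q2, 000000, XZ)
  ε-move, top X: go to q1, push XX → (q1, 000000, XXZ)
  read 0, top X: go to q2, push ε → (q2, 00000, XZ)
  ε-move, top X: go to q1, push XX → (q1, 00000, XXZ)
  read 0, top X: go to q2, push ε → (q2, 0000, XZ)
  ε-move, top X: go to q1, push XX → (q1, 0000, XXZ)
  read 0, top X: go to q2, push ε → (q2, 000, XZ)
  ε-move, top X: go to q1, push XX → (q1, 000, XXZ)
  read 0, top X: go to q2, push ε → (q2, 00, XZ)
  ε-move, top X: go to q1, push XX → (q1, 00, XXZ)
  read 0, top X: go to q2, push ε → (q2, 0, XZ)
  ε-move, top X: go to q1, push XX → (q1, 0, XXZ)
  read 0, top X: go to q2, push ε → (q2, ε, XZ)
  ε-move, top X: go to q1, push XX → (q1, ε, XXZ)
All input consumed in state q1 with stack XXZ.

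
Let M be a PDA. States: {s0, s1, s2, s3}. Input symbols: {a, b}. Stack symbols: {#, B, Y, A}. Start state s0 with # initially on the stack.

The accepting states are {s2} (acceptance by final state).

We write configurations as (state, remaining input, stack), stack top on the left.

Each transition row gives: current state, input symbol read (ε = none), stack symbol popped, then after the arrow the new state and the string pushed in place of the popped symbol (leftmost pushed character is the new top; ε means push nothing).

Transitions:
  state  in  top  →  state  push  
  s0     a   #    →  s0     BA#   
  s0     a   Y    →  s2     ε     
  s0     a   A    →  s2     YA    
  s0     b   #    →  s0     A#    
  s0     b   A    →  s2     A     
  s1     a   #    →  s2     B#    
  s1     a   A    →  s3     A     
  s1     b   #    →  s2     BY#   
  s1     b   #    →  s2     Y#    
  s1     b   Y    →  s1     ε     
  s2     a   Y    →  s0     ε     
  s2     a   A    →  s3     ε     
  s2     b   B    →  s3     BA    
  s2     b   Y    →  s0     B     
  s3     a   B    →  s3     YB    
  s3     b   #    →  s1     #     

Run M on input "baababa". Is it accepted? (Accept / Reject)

Accept

One accepting computation: (s0, baababa, #) ⊢ (s0, aababa, A#) ⊢ (s2, ababa, YA#) ⊢ (s0, baba, A#) ⊢ (s2, aba, A#) ⊢ (s3, ba, #) ⊢ (s1, a, #) ⊢ (s2, ε, B#)
All input consumed and state s2 ∈ F.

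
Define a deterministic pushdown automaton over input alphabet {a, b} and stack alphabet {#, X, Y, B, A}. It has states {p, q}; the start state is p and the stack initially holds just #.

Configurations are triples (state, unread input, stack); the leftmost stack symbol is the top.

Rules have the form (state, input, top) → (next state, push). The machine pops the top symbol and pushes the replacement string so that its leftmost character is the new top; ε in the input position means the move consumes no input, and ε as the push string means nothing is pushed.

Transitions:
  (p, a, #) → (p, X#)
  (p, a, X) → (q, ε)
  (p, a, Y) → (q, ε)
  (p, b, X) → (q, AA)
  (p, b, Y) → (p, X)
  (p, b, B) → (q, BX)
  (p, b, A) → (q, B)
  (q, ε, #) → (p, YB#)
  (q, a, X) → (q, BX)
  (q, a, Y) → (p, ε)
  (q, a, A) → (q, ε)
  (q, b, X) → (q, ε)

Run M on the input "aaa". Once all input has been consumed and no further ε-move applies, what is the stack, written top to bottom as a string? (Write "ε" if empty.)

B#

(p, aaa, #) ⊢ (p, aa, X#) ⊢ (q, a, #) ⊢ (p, a, YB#) ⊢ (q, ε, B#)
All input consumed in state q with stack B#.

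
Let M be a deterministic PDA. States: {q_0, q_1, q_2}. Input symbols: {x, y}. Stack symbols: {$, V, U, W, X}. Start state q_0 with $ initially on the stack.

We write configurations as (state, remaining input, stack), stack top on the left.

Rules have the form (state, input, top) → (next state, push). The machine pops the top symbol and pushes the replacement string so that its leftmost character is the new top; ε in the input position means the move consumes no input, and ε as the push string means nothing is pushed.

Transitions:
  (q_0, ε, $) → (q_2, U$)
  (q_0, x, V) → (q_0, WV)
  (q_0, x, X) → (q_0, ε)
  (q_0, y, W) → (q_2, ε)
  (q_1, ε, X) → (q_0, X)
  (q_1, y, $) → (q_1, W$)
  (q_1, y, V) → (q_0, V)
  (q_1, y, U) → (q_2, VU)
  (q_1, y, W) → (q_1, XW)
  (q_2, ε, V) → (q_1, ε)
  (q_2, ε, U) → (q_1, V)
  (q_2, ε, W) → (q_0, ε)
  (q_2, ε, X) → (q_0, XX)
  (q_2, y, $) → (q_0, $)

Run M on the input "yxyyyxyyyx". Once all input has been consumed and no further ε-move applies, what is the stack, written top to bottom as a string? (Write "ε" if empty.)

(q_0, yxyyyxyyyx, $)
  ε-move, top $: go to q_2, push U$ → (q_2, yxyyyxyyyx, U$)
  ε-move, top U: go to q_1, push V → (q_1, yxyyyxyyyx, V$)
  read y, top V: go to q_0, push V → (q_0, xyyyxyyyx, V$)
  read x, top V: go to q_0, push WV → (q_0, yyyxyyyx, WV$)
  read y, top W: go to q_2, push ε → (q_2, yyxyyyx, V$)
  ε-move, top V: go to q_1, push ε → (q_1, yyxyyyx, $)
  read y, top $: go to q_1, push W$ → (q_1, yxyyyx, W$)
  read y, top W: go to q_1, push XW → (q_1, xyyyx, XW$)
  ε-move, top X: go to q_0, push X → (q_0, xyyyx, XW$)
  read x, top X: go to q_0, push ε → (q_0, yyyx, W$)
  read y, top W: go to q_2, push ε → (q_2, yyx, $)
  read y, top $: go to q_0, push $ → (q_0, yx, $)
  ε-move, top $: go to q_2, push U$ → (q_2, yx, U$)
  ε-move, top U: go to q_1, push V → (q_1, yx, V$)
  read y, top V: go to q_0, push V → (q_0, x, V$)
  read x, top V: go to q_0, push WV → (q_0, ε, WV$)
All input consumed in state q_0 with stack WV$.

WV$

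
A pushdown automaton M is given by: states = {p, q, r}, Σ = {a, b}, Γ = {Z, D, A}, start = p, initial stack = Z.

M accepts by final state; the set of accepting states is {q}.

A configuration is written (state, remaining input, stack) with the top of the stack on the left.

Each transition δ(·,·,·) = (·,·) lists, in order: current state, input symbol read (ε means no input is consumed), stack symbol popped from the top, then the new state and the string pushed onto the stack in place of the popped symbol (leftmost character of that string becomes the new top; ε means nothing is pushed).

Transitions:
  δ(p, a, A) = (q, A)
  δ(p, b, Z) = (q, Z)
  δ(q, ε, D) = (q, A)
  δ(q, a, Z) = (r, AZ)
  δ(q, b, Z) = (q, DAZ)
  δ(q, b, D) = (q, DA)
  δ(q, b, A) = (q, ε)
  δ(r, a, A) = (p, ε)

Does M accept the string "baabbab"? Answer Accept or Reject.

Reject

No computation consumes all input and reaches a final state.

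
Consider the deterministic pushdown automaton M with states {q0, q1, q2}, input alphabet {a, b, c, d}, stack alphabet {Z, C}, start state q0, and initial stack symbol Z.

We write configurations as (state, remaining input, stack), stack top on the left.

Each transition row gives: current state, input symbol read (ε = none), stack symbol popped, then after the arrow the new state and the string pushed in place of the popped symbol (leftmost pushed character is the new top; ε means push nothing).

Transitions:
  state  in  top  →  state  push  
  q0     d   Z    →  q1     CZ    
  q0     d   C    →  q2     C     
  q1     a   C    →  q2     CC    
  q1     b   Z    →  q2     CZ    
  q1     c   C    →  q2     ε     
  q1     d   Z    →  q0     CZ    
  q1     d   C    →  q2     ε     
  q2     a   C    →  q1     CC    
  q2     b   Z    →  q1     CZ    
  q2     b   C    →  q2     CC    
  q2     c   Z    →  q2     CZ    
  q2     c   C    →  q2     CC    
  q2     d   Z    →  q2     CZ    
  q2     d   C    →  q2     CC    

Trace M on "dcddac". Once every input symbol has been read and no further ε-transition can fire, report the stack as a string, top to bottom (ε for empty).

CCZ

(q0, dcddac, Z)
  read d, top Z: go to q1, push CZ → (q1, cddac, CZ)
  read c, top C: go to q2, push ε → (q2, ddac, Z)
  read d, top Z: go to q2, push CZ → (q2, dac, CZ)
  read d, top C: go to q2, push CC → (q2, ac, CCZ)
  read a, top C: go to q1, push CC → (q1, c, CCCZ)
  read c, top C: go to q2, push ε → (q2, ε, CCZ)
All input consumed in state q2 with stack CCZ.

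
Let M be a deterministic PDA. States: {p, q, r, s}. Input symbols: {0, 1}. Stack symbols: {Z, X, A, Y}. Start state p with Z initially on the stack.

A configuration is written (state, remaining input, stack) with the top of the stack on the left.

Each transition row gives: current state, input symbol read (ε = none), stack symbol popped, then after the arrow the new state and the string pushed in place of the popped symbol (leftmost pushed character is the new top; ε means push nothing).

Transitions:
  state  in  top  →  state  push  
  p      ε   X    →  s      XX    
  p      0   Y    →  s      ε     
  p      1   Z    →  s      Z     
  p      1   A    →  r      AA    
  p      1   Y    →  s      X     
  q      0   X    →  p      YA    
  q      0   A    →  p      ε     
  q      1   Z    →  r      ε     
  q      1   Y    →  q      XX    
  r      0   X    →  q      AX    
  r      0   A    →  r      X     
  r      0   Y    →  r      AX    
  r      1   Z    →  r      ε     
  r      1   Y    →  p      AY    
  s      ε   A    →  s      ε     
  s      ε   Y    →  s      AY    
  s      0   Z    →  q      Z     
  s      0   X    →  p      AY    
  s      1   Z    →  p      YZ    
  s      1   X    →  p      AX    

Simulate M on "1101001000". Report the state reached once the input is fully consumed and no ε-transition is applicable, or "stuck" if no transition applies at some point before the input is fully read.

stuck

(p, 1101001000, Z)
  read 1, top Z: go to s, push Z → (s, 101001000, Z)
  read 1, top Z: go to p, push YZ → (p, 01001000, YZ)
  read 0, top Y: go to s, push ε → (s, 1001000, Z)
  read 1, top Z: go to p, push YZ → (p, 001000, YZ)
  read 0, top Y: go to s, push ε → (s, 01000, Z)
  read 0, top Z: go to q, push Z → (q, 1000, Z)
  read 1, top Z: go to r, push ε → (r, 000, ε)
No transition for (r, 0, top ε); M blocks with input 000 remaining.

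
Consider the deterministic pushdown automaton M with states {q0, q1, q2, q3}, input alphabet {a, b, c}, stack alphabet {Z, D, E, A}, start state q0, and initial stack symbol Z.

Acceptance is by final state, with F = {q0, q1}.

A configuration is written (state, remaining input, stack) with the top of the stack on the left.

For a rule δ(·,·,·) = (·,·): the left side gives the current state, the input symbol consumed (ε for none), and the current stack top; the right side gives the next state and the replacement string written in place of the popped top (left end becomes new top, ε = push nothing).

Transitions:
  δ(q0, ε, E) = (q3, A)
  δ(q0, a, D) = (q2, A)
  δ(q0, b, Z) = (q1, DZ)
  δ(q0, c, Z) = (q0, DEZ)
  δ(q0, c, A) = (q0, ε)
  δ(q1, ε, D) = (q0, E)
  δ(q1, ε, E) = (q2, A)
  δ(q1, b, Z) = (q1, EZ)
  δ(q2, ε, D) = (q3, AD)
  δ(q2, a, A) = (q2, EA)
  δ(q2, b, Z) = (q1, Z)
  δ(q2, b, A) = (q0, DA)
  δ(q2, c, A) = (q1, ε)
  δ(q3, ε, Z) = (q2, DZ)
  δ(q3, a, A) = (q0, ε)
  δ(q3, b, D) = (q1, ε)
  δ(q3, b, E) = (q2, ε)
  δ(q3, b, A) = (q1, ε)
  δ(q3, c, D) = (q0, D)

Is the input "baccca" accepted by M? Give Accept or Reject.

(q0, baccca, Z) ⊢ (q1, accca, DZ) ⊢ (q0, accca, EZ) ⊢ (q3, accca, AZ) ⊢ (q0, ccca, Z) ⊢ (q0, cca, DEZ)
No transition applies at (q0, cca, DEZ); input not fully consumed.

Reject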